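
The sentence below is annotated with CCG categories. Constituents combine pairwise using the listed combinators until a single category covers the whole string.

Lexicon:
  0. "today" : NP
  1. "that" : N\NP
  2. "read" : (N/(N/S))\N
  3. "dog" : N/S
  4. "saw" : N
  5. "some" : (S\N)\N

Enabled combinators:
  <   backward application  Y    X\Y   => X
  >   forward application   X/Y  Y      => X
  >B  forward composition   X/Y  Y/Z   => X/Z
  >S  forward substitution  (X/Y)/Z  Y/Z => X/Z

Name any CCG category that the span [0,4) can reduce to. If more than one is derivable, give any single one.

N

[0,6] S   <
  [0,4] N   >
    [0,3] N/(N/S)   <
      [0,2] N   <
        [0,1] "today" : NP
        [1,2] "that" : N\NP
      [2,3] "read" : (N/(N/S))\N
    [3,4] "dog" : N/S
  [4,6] S\N   <
    [4,5] "saw" : N
    [5,6] "some" : (S\N)\N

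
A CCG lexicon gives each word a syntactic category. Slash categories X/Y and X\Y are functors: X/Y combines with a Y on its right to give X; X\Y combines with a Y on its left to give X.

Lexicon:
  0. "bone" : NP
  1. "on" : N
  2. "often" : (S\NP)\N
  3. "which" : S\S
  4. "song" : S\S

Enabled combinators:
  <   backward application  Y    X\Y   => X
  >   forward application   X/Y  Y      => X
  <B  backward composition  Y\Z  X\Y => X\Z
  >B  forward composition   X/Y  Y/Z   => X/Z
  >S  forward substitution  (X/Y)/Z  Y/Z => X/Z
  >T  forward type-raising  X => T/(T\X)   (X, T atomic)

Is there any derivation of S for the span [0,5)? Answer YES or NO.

[0,5] S   <
  [0,1] "bone" : NP
  [1,5] S\NP   <B
    [1,3] S\NP   <
      [1,2] "on" : N
      [2,3] "often" : (S\NP)\N
    [3,5] S\S   <B
      [3,4] "which" : S\S
      [4,5] "song" : S\S

YES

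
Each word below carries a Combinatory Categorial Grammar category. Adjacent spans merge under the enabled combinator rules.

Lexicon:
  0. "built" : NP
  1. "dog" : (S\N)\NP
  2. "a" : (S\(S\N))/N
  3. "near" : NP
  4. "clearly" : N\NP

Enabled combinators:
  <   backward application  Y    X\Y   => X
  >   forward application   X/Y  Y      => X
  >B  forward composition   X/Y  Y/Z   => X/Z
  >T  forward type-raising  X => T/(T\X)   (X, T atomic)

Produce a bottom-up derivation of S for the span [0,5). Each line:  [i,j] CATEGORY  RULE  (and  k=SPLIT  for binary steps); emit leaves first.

[0,1] NP  lex  "built"
[1,2] (S\N)\NP  lex  "dog"
[0,2] S\N  <  k=1
[2,3] (S\(S\N))/N  lex  "a"
[3,4] NP  lex  "near"
[3,4] N/(N\NP)  >T
[4,5] N\NP  lex  "clearly"
[3,5] N  >  k=4
[2,5] S\(S\N)  >  k=3
[0,5] S  <  k=2

[0,5] S   <
  [0,2] S\N   <
    [0,1] "built" : NP
    [1,2] "dog" : (S\N)\NP
  [2,5] S\(S\N)   >
    [2,3] "a" : (S\(S\N))/N
    [3,5] N   >
      [3,4] N/(N\NP)   >T
        [3,4] "near" : NP
      [4,5] "clearly" : N\NP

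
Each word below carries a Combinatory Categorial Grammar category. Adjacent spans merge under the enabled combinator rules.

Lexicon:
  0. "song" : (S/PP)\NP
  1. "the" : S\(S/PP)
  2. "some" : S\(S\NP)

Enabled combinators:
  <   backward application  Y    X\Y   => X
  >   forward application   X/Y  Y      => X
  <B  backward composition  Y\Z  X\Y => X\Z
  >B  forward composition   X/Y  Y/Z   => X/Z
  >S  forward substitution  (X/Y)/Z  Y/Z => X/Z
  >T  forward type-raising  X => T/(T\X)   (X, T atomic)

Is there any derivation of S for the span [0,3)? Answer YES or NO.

YES

[0,3] S   <
  [0,2] S\NP   <B
    [0,1] "song" : (S/PP)\NP
    [1,2] "the" : S\(S/PP)
  [2,3] "some" : S\(S\NP)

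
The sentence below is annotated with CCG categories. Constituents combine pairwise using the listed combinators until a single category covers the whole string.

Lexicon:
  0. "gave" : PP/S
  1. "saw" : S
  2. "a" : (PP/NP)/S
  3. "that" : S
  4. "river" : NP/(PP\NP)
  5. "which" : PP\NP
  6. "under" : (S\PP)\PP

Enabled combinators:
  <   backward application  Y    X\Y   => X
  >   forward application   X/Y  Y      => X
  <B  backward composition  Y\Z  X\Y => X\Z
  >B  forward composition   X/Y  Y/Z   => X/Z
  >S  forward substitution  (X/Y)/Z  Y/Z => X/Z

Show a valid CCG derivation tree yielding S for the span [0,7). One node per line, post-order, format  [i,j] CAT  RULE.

[0,1] PP/S  lex  "gave"
[1,2] S  lex  "saw"
[0,2] PP  >  k=1
[2,3] (PP/NP)/S  lex  "a"
[3,4] S  lex  "that"
[2,4] PP/NP  >  k=3
[4,5] NP/(PP\NP)  lex  "river"
[5,6] PP\NP  lex  "which"
[4,6] NP  >  k=5
[2,6] PP  >  k=4
[6,7] (S\PP)\PP  lex  "under"
[2,7] S\PP  <  k=6
[0,7] S  <  k=2

[0,7] S   <
  [0,2] PP   >
    [0,1] "gave" : PP/S
    [1,2] "saw" : S
  [2,7] S\PP   <
    [2,6] PP   >
      [2,4] PP/NP   >
        [2,3] "a" : (PP/NP)/S
        [3,4] "that" : S
      [4,6] NP   >
        [4,5] "river" : NP/(PP\NP)
        [5,6] "which" : PP\NP
    [6,7] "under" : (S\PP)\PP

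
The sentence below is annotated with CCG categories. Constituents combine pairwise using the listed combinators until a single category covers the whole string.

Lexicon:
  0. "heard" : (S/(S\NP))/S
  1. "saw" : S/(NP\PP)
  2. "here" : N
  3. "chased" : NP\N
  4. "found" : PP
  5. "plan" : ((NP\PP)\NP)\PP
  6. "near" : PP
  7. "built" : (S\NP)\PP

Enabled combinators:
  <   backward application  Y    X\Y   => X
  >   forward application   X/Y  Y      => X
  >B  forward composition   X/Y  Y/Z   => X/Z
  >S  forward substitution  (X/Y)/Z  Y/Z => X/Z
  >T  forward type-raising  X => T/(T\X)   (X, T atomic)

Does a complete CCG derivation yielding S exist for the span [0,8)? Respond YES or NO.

[0,8] S   >
  [0,6] S/(S\NP)   >
    [0,1] "heard" : (S/(S\NP))/S
    [1,6] S   >
      [1,2] "saw" : S/(NP\PP)
      [2,6] NP\PP   <
        [2,4] NP   <
          [2,3] "here" : N
          [3,4] "chased" : NP\N
        [4,6] (NP\PP)\NP   <
          [4,5] "found" : PP
          [5,6] "plan" : ((NP\PP)\NP)\PP
  [6,8] S\NP   <
    [6,7] "near" : PP
    [7,8] "built" : (S\NP)\PP

YES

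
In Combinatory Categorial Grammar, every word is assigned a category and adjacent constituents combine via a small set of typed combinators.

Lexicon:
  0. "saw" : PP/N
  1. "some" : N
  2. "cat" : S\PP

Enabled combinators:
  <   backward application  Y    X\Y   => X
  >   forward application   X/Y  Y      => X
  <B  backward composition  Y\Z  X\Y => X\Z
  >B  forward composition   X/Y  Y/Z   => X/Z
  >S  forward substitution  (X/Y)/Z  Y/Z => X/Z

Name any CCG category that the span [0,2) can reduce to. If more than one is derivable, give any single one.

PP

[0,3] S   <
  [0,2] PP   >
    [0,1] "saw" : PP/N
    [1,2] "some" : N
  [2,3] "cat" : S\PP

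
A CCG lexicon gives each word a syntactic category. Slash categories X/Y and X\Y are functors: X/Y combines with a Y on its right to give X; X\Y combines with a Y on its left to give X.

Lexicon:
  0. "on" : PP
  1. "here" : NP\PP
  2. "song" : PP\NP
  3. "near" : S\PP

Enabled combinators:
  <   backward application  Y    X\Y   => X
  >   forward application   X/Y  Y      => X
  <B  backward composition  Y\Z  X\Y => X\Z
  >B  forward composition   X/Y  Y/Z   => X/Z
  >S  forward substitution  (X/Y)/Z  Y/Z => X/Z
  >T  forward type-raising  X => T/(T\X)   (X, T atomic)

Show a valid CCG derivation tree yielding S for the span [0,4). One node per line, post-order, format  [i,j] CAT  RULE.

[0,4] S   <
  [0,2] NP   <
    [0,1] "on" : PP
    [1,2] "here" : NP\PP
  [2,4] S\NP   <B
    [2,3] "song" : PP\NP
    [3,4] "near" : S\PP

[0,1] PP  lex  "on"
[1,2] NP\PP  lex  "here"
[0,2] NP  <  k=1
[2,3] PP\NP  lex  "song"
[3,4] S\PP  lex  "near"
[2,4] S\NP  <B  k=3
[0,4] S  <  k=2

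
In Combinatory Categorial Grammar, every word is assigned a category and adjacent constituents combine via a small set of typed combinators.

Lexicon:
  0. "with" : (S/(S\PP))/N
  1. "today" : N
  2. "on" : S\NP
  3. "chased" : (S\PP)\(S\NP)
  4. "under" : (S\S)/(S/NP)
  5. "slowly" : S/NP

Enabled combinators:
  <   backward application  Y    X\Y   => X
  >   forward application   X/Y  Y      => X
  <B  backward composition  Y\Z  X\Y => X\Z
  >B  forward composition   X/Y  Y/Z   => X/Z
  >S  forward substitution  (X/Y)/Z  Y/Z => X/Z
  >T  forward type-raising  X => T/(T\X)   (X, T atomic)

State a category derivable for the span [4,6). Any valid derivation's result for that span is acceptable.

[0,6] S   >
  [0,2] S/(S\PP)   >
    [0,1] "with" : (S/(S\PP))/N
    [1,2] "today" : N
  [2,6] S\PP   <B
    [2,4] S\PP   <
      [2,3] "on" : S\NP
      [3,4] "chased" : (S\PP)\(S\NP)
    [4,6] S\S   >
      [4,5] "under" : (S\S)/(S/NP)
      [5,6] "slowly" : S/NP

S\S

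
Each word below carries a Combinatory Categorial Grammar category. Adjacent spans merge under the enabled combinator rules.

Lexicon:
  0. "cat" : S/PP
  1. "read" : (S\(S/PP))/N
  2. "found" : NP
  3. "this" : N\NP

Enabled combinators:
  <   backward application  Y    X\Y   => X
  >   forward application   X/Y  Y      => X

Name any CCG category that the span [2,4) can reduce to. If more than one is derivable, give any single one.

[0,4] S   <
  [0,1] "cat" : S/PP
  [1,4] S\(S/PP)   >
    [1,2] "read" : (S\(S/PP))/N
    [2,4] N   <
      [2,3] "found" : NP
      [3,4] "this" : N\NP

N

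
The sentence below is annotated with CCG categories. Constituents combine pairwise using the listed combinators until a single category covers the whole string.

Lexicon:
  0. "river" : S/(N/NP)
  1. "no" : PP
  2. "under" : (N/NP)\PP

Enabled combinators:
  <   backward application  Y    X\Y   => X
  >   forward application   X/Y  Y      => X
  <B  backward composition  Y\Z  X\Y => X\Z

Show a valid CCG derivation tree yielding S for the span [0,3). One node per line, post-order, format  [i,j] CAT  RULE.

[0,3] S   >
  [0,1] "river" : S/(N/NP)
  [1,3] N/NP   <
    [1,2] "no" : PP
    [2,3] "under" : (N/NP)\PP

[0,1] S/(N/NP)  lex  "river"
[1,2] PP  lex  "no"
[2,3] (N/NP)\PP  lex  "under"
[1,3] N/NP  <  k=2
[0,3] S  >  k=1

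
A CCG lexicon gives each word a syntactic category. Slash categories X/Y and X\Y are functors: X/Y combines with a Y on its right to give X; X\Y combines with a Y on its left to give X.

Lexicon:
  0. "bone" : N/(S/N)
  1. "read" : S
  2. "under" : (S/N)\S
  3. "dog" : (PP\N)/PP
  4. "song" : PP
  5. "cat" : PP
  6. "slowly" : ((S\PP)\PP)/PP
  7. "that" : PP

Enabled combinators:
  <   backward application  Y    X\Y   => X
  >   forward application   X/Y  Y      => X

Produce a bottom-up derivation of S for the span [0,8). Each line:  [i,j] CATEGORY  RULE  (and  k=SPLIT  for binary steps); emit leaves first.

[0,8] S   <
  [0,5] PP   <
    [0,3] N   >
      [0,1] "bone" : N/(S/N)
      [1,3] S/N   <
        [1,2] "read" : S
        [2,3] "under" : (S/N)\S
    [3,5] PP\N   >
      [3,4] "dog" : (PP\N)/PP
      [4,5] "song" : PP
  [5,8] S\PP   <
    [5,6] "cat" : PP
    [6,8] (S\PP)\PP   >
      [6,7] "slowly" : ((S\PP)\PP)/PP
      [7,8] "that" : PP

[0,1] N/(S/N)  lex  "bone"
[1,2] S  lex  "read"
[2,3] (S/N)\S  lex  "under"
[1,3] S/N  <  k=2
[0,3] N  >  k=1
[3,4] (PP\N)/PP  lex  "dog"
[4,5] PP  lex  "song"
[3,5] PP\N  >  k=4
[0,5] PP  <  k=3
[5,6] PP  lex  "cat"
[6,7] ((S\PP)\PP)/PP  lex  "slowly"
[7,8] PP  lex  "that"
[6,8] (S\PP)\PP  >  k=7
[5,8] S\PP  <  k=6
[0,8] S  <  k=5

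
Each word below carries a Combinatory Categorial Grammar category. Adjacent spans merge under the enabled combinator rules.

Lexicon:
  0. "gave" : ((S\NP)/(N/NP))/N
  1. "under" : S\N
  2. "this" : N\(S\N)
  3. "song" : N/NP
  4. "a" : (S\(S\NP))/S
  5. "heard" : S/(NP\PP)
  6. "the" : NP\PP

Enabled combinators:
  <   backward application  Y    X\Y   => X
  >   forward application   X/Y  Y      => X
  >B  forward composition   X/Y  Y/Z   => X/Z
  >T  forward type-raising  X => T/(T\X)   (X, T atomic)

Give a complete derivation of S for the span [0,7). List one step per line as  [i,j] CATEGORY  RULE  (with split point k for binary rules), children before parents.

[0,7] S   <
  [0,4] S\NP   >
    [0,3] (S\NP)/(N/NP)   >
      [0,1] "gave" : ((S\NP)/(N/NP))/N
      [1,3] N   <
        [1,2] "under" : S\N
        [2,3] "this" : N\(S\N)
    [3,4] "song" : N/NP
  [4,7] S\(S\NP)   >
    [4,5] "a" : (S\(S\NP))/S
    [5,7] S   >
      [5,6] "heard" : S/(NP\PP)
      [6,7] "the" : NP\PP

[0,1] ((S\NP)/(N/NP))/N  lex  "gave"
[1,2] S\N  lex  "under"
[2,3] N\(S\N)  lex  "this"
[1,3] N  <  k=2
[0,3] (S\NP)/(N/NP)  >  k=1
[3,4] N/NP  lex  "song"
[0,4] S\NP  >  k=3
[4,5] (S\(S\NP))/S  lex  "a"
[5,6] S/(NP\PP)  lex  "heard"
[6,7] NP\PP  lex  "the"
[5,7] S  >  k=6
[4,7] S\(S\NP)  >  k=5
[0,7] S  <  k=4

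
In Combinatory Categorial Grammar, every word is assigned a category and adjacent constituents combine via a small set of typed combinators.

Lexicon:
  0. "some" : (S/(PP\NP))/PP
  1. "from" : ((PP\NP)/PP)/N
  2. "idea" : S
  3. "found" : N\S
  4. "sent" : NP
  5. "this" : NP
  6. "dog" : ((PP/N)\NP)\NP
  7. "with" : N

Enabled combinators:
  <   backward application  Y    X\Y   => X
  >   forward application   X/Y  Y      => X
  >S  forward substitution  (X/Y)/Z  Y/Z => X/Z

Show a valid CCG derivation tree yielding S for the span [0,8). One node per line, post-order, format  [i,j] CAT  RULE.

[0,8] S   >
  [0,4] S/PP   >S
    [0,1] "some" : (S/(PP\NP))/PP
    [1,4] (PP\NP)/PP   >
      [1,2] "from" : ((PP\NP)/PP)/N
      [2,4] N   <
        [2,3] "idea" : S
        [3,4] "found" : N\S
  [4,8] PP   >
    [4,7] PP/N   <
      [4,5] "sent" : NP
      [5,7] (PP/N)\NP   <
        [5,6] "this" : NP
        [6,7] "dog" : ((PP/N)\NP)\NP
    [7,8] "with" : N

[0,1] (S/(PP\NP))/PP  lex  "some"
[1,2] ((PP\NP)/PP)/N  lex  "from"
[2,3] S  lex  "idea"
[3,4] N\S  lex  "found"
[2,4] N  <  k=3
[1,4] (PP\NP)/PP  >  k=2
[0,4] S/PP  >S  k=1
[4,5] NP  lex  "sent"
[5,6] NP  lex  "this"
[6,7] ((PP/N)\NP)\NP  lex  "dog"
[5,7] (PP/N)\NP  <  k=6
[4,7] PP/N  <  k=5
[7,8] N  lex  "with"
[4,8] PP  >  k=7
[0,8] S  >  k=4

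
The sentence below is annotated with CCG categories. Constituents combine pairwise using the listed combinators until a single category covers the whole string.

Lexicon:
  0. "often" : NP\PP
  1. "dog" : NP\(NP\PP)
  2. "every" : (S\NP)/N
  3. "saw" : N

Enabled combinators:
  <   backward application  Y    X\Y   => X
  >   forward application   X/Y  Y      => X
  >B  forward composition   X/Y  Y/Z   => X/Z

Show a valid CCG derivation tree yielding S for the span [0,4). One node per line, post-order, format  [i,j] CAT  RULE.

[0,1] NP\PP  lex  "often"
[1,2] NP\(NP\PP)  lex  "dog"
[0,2] NP  <  k=1
[2,3] (S\NP)/N  lex  "every"
[3,4] N  lex  "saw"
[2,4] S\NP  >  k=3
[0,4] S  <  k=2

[0,4] S   <
  [0,2] NP   <
    [0,1] "often" : NP\PP
    [1,2] "dog" : NP\(NP\PP)
  [2,4] S\NP   >
    [2,3] "every" : (S\NP)/N
    [3,4] "saw" : N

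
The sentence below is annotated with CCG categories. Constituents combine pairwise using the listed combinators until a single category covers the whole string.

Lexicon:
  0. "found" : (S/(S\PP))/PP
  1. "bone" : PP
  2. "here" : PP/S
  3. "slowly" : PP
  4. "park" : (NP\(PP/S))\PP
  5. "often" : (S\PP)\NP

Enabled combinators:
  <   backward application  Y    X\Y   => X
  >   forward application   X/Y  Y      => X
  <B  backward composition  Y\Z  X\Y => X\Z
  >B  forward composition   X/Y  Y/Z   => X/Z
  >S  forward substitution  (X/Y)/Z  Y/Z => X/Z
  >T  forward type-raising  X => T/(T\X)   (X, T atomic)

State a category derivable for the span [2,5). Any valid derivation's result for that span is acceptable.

NP

[0,6] S   >
  [0,2] S/(S\PP)   >
    [0,1] "found" : (S/(S\PP))/PP
    [1,2] "bone" : PP
  [2,6] S\PP   <
    [2,5] NP   <
      [2,3] "here" : PP/S
      [3,5] NP\(PP/S)   <
        [3,4] "slowly" : PP
        [4,5] "park" : (NP\(PP/S))\PP
    [5,6] "often" : (S\PP)\NP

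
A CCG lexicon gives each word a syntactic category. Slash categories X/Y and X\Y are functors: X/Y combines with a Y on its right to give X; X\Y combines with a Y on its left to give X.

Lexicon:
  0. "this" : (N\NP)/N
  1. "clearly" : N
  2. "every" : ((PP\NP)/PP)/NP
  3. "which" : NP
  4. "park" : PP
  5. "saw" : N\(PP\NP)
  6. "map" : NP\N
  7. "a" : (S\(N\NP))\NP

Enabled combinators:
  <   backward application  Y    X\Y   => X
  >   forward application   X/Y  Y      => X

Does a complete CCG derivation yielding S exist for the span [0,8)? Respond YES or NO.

YES

[0,8] S   <
  [0,2] N\NP   >
    [0,1] "this" : (N\NP)/N
    [1,2] "clearly" : N
  [2,8] S\(N\NP)   <
    [2,7] NP   <
      [2,6] N   <
        [2,5] PP\NP   >
          [2,4] (PP\NP)/PP   >
            [2,3] "every" : ((PP\NP)/PP)/NP
            [3,4] "which" : NP
          [4,5] "park" : PP
        [5,6] "saw" : N\(PP\NP)
      [6,7] "map" : NP\N
    [7,8] "a" : (S\(N\NP))\NP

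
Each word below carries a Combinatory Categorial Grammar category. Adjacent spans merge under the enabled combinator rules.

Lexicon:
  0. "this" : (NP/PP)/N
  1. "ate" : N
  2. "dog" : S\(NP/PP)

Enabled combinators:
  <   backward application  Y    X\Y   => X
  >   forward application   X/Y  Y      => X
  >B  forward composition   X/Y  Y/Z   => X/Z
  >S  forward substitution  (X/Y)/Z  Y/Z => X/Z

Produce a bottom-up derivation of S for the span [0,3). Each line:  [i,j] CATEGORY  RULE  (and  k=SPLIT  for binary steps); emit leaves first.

[0,1] (NP/PP)/N  lex  "this"
[1,2] N  lex  "ate"
[0,2] NP/PP  >  k=1
[2,3] S\(NP/PP)  lex  "dog"
[0,3] S  <  k=2

[0,3] S   <
  [0,2] NP/PP   >
    [0,1] "this" : (NP/PP)/N
    [1,2] "ate" : N
  [2,3] "dog" : S\(NP/PP)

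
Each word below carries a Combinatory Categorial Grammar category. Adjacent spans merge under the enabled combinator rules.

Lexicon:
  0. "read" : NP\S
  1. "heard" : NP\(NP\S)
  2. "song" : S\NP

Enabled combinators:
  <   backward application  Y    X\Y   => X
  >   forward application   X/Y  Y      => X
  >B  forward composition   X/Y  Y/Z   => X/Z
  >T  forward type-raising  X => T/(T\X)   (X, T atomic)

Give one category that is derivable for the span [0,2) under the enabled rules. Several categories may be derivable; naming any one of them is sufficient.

NP

[0,3] S   <
  [0,2] NP   <
    [0,1] "read" : NP\S
    [1,2] "heard" : NP\(NP\S)
  [2,3] "song" : S\NP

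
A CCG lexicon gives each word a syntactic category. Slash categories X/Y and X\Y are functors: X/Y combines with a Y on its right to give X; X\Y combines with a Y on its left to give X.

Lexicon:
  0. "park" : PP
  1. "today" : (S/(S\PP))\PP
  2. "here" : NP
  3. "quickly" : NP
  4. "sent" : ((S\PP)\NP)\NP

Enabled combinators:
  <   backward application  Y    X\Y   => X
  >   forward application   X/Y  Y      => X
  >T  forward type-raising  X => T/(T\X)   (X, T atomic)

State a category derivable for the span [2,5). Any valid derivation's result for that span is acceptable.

S\PP

[0,5] S   >
  [0,2] S/(S\PP)   <
    [0,1] "park" : PP
    [1,2] "today" : (S/(S\PP))\PP
  [2,5] S\PP   <
    [2,3] "here" : NP
    [3,5] (S\PP)\NP   <
      [3,4] "quickly" : NP
      [4,5] "sent" : ((S\PP)\NP)\NP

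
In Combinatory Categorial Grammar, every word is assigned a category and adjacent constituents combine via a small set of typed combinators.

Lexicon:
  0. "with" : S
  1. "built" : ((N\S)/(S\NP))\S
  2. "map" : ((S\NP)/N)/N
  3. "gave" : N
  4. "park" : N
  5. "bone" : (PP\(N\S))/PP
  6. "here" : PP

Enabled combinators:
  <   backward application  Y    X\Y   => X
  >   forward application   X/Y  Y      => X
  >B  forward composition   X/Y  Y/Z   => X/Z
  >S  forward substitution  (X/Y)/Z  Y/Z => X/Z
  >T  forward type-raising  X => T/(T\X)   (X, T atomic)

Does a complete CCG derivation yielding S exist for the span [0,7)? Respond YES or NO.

NO

S ((N\S)/(S\NP))\S ((S\NP)/N)/N N N (PP\(N\S))/PP PP
CKY chart[0,7] = {N/(N\PP), NP/(NP\PP), PP, PP/(PP\PP), S/(S\PP)}; S ∉ chart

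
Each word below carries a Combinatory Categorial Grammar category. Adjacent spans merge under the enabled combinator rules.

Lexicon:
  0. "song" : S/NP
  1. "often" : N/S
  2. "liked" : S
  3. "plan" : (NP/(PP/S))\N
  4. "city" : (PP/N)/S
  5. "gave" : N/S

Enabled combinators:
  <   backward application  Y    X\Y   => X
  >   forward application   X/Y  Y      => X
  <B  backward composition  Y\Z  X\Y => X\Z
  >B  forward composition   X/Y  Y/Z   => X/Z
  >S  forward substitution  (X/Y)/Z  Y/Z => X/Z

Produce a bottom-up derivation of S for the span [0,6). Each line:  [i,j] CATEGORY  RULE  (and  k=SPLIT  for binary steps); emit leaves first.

[0,6] S   >
  [0,1] "song" : S/NP
  [1,6] NP   >
    [1,4] NP/(PP/S)   <
      [1,3] N   >
        [1,2] "often" : N/S
        [2,3] "liked" : S
      [3,4] "plan" : (NP/(PP/S))\N
    [4,6] PP/S   >S
      [4,5] "city" : (PP/N)/S
      [5,6] "gave" : N/S

[0,1] S/NP  lex  "song"
[1,2] N/S  lex  "often"
[2,3] S  lex  "liked"
[1,3] N  >  k=2
[3,4] (NP/(PP/S))\N  lex  "plan"
[1,4] NP/(PP/S)  <  k=3
[4,5] (PP/N)/S  lex  "city"
[5,6] N/S  lex  "gave"
[4,6] PP/S  >S  k=5
[1,6] NP  >  k=4
[0,6] S  >  k=1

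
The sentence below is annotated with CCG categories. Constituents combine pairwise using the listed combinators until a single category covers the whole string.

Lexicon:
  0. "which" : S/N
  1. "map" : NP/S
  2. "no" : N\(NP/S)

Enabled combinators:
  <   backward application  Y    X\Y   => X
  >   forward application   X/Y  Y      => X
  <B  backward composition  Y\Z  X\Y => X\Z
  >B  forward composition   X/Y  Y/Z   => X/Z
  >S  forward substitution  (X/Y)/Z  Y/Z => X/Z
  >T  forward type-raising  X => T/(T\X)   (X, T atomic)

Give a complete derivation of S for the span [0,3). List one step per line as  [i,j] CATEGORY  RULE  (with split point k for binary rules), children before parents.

[0,1] S/N  lex  "which"
[1,2] NP/S  lex  "map"
[2,3] N\(NP/S)  lex  "no"
[1,3] N  <  k=2
[0,3] S  >  k=1

[0,3] S   >
  [0,1] "which" : S/N
  [1,3] N   <
    [1,2] "map" : NP/S
    [2,3] "no" : N\(NP/S)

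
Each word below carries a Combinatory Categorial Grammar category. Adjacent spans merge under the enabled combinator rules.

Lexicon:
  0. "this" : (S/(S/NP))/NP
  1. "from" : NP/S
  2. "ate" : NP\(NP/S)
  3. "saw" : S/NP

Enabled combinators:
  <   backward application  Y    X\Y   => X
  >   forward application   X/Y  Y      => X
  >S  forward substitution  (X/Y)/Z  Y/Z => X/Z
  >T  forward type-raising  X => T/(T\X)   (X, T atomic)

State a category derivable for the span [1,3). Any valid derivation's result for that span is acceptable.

[0,4] S   >
  [0,3] S/(S/NP)   >
    [0,1] "this" : (S/(S/NP))/NP
    [1,3] NP   <
      [1,2] "from" : NP/S
      [2,3] "ate" : NP\(NP/S)
  [3,4] "saw" : S/NP

NP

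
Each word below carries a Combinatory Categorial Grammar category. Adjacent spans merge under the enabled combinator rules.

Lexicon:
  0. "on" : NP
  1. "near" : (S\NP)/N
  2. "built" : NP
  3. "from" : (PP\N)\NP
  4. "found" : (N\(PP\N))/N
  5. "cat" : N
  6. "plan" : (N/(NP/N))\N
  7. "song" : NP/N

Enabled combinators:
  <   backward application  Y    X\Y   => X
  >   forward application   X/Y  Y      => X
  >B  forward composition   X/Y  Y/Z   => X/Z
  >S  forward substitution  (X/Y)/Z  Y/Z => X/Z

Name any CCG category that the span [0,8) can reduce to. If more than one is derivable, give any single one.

S

[0,8] S   <
  [0,1] "on" : NP
  [1,8] S\NP   >
    [1,2] "near" : (S\NP)/N
    [2,8] N   <
      [2,4] PP\N   <
        [2,3] "built" : NP
        [3,4] "from" : (PP\N)\NP
      [4,8] N\(PP\N)   >
        [4,5] "found" : (N\(PP\N))/N
        [5,8] N   >
          [5,7] N/(NP/N)   <
            [5,6] "cat" : N
            [6,7] "plan" : (N/(NP/N))\N
          [7,8] "song" : NP/N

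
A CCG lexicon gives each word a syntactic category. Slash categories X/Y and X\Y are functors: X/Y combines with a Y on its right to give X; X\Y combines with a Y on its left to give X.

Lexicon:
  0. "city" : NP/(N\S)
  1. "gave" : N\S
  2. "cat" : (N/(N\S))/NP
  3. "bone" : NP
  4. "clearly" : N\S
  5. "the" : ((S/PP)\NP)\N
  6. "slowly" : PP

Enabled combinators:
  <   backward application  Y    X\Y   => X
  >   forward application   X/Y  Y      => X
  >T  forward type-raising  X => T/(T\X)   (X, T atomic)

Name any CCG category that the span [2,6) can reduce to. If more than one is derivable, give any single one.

(S/PP)\NP

[0,7] S   >
  [0,6] S/PP   <
    [0,2] NP   >
      [0,1] "city" : NP/(N\S)
      [1,2] "gave" : N\S
    [2,6] (S/PP)\NP   <
      [2,5] N   >
        [2,4] N/(N\S)   >
          [2,3] "cat" : (N/(N\S))/NP
          [3,4] "bone" : NP
        [4,5] "clearly" : N\S
      [5,6] "the" : ((S/PP)\NP)\N
  [6,7] "slowly" : PP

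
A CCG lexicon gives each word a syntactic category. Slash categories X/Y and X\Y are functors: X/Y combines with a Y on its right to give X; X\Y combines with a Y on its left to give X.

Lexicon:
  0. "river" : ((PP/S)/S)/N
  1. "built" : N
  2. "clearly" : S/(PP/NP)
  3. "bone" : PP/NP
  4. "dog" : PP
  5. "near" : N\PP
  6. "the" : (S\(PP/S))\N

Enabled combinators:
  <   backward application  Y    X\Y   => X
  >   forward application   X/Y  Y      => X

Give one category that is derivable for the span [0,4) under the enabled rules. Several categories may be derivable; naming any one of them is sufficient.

[0,7] S   <
  [0,4] PP/S   >
    [0,2] (PP/S)/S   >
      [0,1] "river" : ((PP/S)/S)/N
      [1,2] "built" : N
    [2,4] S   >
      [2,3] "clearly" : S/(PP/NP)
      [3,4] "bone" : PP/NP
  [4,7] S\(PP/S)   <
    [4,6] N   <
      [4,5] "dog" : PP
      [5,6] "near" : N\PP
    [6,7] "the" : (S\(PP/S))\N

PP/S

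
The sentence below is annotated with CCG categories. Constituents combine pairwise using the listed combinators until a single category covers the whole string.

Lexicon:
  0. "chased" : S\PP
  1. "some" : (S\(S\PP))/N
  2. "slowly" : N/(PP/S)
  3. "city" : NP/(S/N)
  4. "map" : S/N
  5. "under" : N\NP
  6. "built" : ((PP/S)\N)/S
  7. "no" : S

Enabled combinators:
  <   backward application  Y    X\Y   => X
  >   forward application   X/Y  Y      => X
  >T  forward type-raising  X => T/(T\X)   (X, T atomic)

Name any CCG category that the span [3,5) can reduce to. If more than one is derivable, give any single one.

[0,8] S   <
  [0,1] "chased" : S\PP
  [1,8] S\(S\PP)   >
    [1,2] "some" : (S\(S\PP))/N
    [2,8] N   >
      [2,3] "slowly" : N/(PP/S)
      [3,8] PP/S   <
        [3,6] N   <
          [3,5] NP   >
            [3,4] "city" : NP/(S/N)
            [4,5] "map" : S/N
          [5,6] "under" : N\NP
        [6,8] (PP/S)\N   >
          [6,7] "built" : ((PP/S)\N)/S
          [7,8] "no" : S

NP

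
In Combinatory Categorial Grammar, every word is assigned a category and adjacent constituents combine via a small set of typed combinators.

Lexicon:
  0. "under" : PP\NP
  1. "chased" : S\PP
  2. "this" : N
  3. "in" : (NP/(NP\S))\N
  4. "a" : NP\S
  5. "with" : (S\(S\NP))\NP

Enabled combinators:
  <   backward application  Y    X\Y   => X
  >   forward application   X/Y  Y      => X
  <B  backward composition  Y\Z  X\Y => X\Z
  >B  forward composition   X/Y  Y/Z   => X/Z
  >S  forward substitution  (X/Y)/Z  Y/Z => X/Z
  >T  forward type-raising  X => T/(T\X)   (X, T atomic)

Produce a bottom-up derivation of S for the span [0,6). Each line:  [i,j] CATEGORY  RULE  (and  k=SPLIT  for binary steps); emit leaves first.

[0,6] S   <
  [0,2] S\NP   <B
    [0,1] "under" : PP\NP
    [1,2] "chased" : S\PP
  [2,6] S\(S\NP)   <
    [2,5] NP   >
      [2,4] NP/(NP\S)   <
        [2,3] "this" : N
        [3,4] "in" : (NP/(NP\S))\N
      [4,5] "a" : NP\S
    [5,6] "with" : (S\(S\NP))\NP

[0,1] PP\NP  lex  "under"
[1,2] S\PP  lex  "chased"
[0,2] S\NP  <B  k=1
[2,3] N  lex  "this"
[3,4] (NP/(NP\S))\N  lex  "in"
[2,4] NP/(NP\S)  <  k=3
[4,5] NP\S  lex  "a"
[2,5] NP  >  k=4
[5,6] (S\(S\NP))\NP  lex  "with"
[2,6] S\(S\NP)  <  k=5
[0,6] S  <  k=2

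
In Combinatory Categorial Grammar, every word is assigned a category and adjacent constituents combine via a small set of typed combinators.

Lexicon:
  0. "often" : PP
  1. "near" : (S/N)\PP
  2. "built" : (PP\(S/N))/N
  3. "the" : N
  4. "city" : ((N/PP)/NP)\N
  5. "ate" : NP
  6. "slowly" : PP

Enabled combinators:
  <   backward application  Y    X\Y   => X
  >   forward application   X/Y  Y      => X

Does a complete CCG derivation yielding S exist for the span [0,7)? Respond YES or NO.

NO

PP (S/N)\PP (PP\(S/N))/N N ((N/PP)/NP)\N NP PP
CKY chart[0,7] = {PP}; S ∉ chart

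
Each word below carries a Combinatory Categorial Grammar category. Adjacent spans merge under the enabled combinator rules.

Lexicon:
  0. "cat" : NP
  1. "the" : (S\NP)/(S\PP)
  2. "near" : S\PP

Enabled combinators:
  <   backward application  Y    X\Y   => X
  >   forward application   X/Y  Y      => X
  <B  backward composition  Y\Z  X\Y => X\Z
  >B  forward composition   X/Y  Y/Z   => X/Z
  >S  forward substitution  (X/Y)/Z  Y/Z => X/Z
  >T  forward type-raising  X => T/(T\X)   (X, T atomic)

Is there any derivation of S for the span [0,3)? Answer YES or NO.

[0,3] S   >
  [0,1] S/(S\NP)   >T
    [0,1] "cat" : NP
  [1,3] S\NP   >
    [1,2] "the" : (S\NP)/(S\PP)
    [2,3] "near" : S\PP

YES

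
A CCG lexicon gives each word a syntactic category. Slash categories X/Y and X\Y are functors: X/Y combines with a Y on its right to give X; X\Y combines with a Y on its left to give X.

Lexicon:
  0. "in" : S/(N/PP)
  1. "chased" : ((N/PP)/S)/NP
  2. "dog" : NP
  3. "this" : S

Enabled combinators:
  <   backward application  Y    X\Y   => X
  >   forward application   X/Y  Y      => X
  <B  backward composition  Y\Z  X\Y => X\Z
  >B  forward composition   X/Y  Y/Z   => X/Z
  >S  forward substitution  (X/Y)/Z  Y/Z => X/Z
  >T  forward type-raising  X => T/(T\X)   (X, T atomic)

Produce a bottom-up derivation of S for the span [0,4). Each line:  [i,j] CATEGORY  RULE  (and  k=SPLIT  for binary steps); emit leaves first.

[0,1] S/(N/PP)  lex  "in"
[1,2] ((N/PP)/S)/NP  lex  "chased"
[2,3] NP  lex  "dog"
[1,3] (N/PP)/S  >  k=2
[3,4] S  lex  "this"
[1,4] N/PP  >  k=3
[0,4] S  >  k=1

[0,4] S   >
  [0,1] "in" : S/(N/PP)
  [1,4] N/PP   >
    [1,3] (N/PP)/S   >
      [1,2] "chased" : ((N/PP)/S)/NP
      [2,3] "dog" : NP
    [3,4] "this" : S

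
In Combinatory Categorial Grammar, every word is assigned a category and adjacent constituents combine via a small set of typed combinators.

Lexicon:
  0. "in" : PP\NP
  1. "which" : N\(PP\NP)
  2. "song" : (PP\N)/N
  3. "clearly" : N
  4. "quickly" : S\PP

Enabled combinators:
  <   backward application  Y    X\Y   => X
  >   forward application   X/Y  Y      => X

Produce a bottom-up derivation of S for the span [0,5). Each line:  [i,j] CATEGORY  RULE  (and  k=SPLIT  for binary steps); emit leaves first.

[0,5] S   <
  [0,4] PP   <
    [0,2] N   <
      [0,1] "in" : PP\NP
      [1,2] "which" : N\(PP\NP)
    [2,4] PP\N   >
      [2,3] "song" : (PP\N)/N
      [3,4] "clearly" : N
  [4,5] "quickly" : S\PP

[0,1] PP\NP  lex  "in"
[1,2] N\(PP\NP)  lex  "which"
[0,2] N  <  k=1
[2,3] (PP\N)/N  lex  "song"
[3,4] N  lex  "clearly"
[2,4] PP\N  >  k=3
[0,4] PP  <  k=2
[4,5] S\PP  lex  "quickly"
[0,5] S  <  k=4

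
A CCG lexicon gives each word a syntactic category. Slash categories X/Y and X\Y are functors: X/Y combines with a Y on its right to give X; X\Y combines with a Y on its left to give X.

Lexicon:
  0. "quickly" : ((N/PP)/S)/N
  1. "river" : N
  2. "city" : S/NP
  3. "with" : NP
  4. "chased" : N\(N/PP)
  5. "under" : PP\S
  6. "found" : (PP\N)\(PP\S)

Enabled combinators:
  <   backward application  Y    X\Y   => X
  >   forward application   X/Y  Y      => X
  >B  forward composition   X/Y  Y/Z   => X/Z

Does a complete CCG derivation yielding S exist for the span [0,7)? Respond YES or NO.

NO

((N/PP)/S)/N N S/NP NP N\(N/PP) PP\S (PP\N)\(PP\S)
CKY chart[0,7] = {PP}; S ∉ chart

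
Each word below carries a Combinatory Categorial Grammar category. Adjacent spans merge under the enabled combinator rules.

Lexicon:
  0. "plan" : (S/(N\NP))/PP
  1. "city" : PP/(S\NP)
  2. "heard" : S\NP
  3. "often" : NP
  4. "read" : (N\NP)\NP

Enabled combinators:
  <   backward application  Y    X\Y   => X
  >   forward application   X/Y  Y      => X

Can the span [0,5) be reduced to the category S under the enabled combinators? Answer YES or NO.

[0,5] S   >
  [0,3] S/(N\NP)   >
    [0,1] "plan" : (S/(N\NP))/PP
    [1,3] PP   >
      [1,2] "city" : PP/(S\NP)
      [2,3] "heard" : S\NP
  [3,5] N\NP   <
    [3,4] "often" : NP
    [4,5] "read" : (N\NP)\NP

YES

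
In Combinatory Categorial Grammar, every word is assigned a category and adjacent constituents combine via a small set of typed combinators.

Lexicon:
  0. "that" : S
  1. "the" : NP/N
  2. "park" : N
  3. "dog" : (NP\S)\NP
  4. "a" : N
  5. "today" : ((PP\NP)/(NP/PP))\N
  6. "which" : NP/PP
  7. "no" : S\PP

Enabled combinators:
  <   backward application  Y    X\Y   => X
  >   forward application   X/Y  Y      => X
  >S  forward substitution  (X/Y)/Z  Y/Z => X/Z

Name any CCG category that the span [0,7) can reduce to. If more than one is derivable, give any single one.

[0,8] S   <
  [0,7] PP   <
    [0,4] NP   <
      [0,1] "that" : S
      [1,4] NP\S   <
        [1,3] NP   >
          [1,2] "the" : NP/N
          [2,3] "park" : N
        [3,4] "dog" : (NP\S)\NP
    [4,7] PP\NP   >
      [4,6] (PP\NP)/(NP/PP)   <
        [4,5] "a" : N
        [5,6] "today" : ((PP\NP)/(NP/PP))\N
      [6,7] "which" : NP/PP
  [7,8] "no" : S\PP

PP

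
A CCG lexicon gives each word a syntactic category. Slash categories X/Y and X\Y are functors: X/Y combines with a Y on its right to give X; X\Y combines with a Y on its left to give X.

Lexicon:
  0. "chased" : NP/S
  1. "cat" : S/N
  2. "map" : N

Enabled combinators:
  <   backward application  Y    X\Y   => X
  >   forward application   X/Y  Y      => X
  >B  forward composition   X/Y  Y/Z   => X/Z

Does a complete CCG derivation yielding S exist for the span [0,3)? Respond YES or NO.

NO

NP/S S/N N
CKY chart[0,3] = {NP}; S ∉ chart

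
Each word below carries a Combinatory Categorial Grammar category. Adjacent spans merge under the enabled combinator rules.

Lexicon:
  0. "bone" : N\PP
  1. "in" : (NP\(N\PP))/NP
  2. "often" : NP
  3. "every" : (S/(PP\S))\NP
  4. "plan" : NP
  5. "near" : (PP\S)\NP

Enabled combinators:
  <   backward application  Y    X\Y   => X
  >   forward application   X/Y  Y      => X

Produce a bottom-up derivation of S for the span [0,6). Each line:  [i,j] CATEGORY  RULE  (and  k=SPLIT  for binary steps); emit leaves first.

[0,6] S   >
  [0,4] S/(PP\S)   <
    [0,3] NP   <
      [0,1] "bone" : N\PP
      [1,3] NP\(N\PP)   >
        [1,2] "in" : (NP\(N\PP))/NP
        [2,3] "often" : NP
    [3,4] "every" : (S/(PP\S))\NP
  [4,6] PP\S   <
    [4,5] "plan" : NP
    [5,6] "near" : (PP\S)\NP

[0,1] N\PP  lex  "bone"
[1,2] (NP\(N\PP))/NP  lex  "in"
[2,3] NP  lex  "often"
[1,3] NP\(N\PP)  >  k=2
[0,3] NP  <  k=1
[3,4] (S/(PP\S))\NP  lex  "every"
[0,4] S/(PP\S)  <  k=3
[4,5] NP  lex  "plan"
[5,6] (PP\S)\NP  lex  "near"
[4,6] PP\S  <  k=5
[0,6] S  >  k=4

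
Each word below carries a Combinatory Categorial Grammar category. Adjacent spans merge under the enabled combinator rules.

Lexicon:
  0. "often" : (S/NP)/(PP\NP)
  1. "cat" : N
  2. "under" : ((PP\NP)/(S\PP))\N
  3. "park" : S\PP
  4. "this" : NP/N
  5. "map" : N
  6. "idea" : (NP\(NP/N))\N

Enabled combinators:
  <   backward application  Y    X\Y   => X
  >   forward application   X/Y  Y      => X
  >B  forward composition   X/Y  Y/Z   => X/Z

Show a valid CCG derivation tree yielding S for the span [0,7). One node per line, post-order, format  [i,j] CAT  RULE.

[0,7] S   >
  [0,4] S/NP   >
    [0,1] "often" : (S/NP)/(PP\NP)
    [1,4] PP\NP   >
      [1,3] (PP\NP)/(S\PP)   <
        [1,2] "cat" : N
        [2,3] "under" : ((PP\NP)/(S\PP))\N
      [3,4] "park" : S\PP
  [4,7] NP   <
    [4,5] "this" : NP/N
    [5,7] NP\(NP/N)   <
      [5,6] "map" : N
      [6,7] "idea" : (NP\(NP/N))\N

[0,1] (S/NP)/(PP\NP)  lex  "often"
[1,2] N  lex  "cat"
[2,3] ((PP\NP)/(S\PP))\N  lex  "under"
[1,3] (PP\NP)/(S\PP)  <  k=2
[3,4] S\PP  lex  "park"
[1,4] PP\NP  >  k=3
[0,4] S/NP  >  k=1
[4,5] NP/N  lex  "this"
[5,6] N  lex  "map"
[6,7] (NP\(NP/N))\N  lex  "idea"
[5,7] NP\(NP/N)  <  k=6
[4,7] NP  <  k=5
[0,7] S  >  k=4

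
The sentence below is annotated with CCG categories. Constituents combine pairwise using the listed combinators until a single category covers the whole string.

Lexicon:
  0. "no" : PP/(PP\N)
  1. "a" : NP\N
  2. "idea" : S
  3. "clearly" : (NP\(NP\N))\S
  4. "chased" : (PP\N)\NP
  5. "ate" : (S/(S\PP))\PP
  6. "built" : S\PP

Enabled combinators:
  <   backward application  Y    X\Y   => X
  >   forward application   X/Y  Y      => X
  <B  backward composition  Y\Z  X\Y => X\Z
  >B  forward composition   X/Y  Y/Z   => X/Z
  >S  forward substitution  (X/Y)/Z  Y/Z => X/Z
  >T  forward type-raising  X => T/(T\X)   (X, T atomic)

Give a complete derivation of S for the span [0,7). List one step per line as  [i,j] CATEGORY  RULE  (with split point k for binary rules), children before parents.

[0,1] PP/(PP\N)  lex  "no"
[1,2] NP\N  lex  "a"
[2,3] S  lex  "idea"
[3,4] (NP\(NP\N))\S  lex  "clearly"
[2,4] NP\(NP\N)  <  k=3
[1,4] NP  <  k=2
[4,5] (PP\N)\NP  lex  "chased"
[1,5] PP\N  <  k=4
[0,5] PP  >  k=1
[5,6] (S/(S\PP))\PP  lex  "ate"
[0,6] S/(S\PP)  <  k=5
[6,7] S\PP  lex  "built"
[0,7] S  >  k=6

[0,7] S   >
  [0,6] S/(S\PP)   <
    [0,5] PP   >
      [0,1] "no" : PP/(PP\N)
      [1,5] PP\N   <
        [1,4] NP   <
          [1,2] "a" : NP\N
          [2,4] NP\(NP\N)   <
            [2,3] "idea" : S
            [3,4] "clearly" : (NP\(NP\N))\S
        [4,5] "chased" : (PP\N)\NP
    [5,6] "ate" : (S/(S\PP))\PP
  [6,7] "built" : S\PP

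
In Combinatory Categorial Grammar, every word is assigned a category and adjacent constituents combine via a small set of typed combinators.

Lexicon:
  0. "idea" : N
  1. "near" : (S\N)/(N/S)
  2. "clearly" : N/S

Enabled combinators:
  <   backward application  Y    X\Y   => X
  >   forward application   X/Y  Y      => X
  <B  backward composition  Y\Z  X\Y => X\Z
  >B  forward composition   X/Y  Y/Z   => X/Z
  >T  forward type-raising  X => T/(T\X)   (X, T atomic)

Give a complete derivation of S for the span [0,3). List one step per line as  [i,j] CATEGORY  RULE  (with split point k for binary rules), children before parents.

[0,3] S   >
  [0,1] S/(S\N)   >T
    [0,1] "idea" : N
  [1,3] S\N   >
    [1,2] "near" : (S\N)/(N/S)
    [2,3] "clearly" : N/S

[0,1] N  lex  "idea"
[0,1] S/(S\N)  >T
[1,2] (S\N)/(N/S)  lex  "near"
[2,3] N/S  lex  "clearly"
[1,3] S\N  >  k=2
[0,3] S  >  k=1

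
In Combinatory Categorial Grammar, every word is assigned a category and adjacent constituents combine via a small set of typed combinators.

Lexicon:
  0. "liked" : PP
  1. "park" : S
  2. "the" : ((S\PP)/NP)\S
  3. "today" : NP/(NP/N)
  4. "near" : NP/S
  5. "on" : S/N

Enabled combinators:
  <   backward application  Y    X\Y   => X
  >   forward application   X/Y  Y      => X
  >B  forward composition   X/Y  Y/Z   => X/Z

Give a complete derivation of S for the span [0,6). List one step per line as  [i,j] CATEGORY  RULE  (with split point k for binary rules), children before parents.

[0,6] S   <
  [0,1] "liked" : PP
  [1,6] S\PP   >
    [1,3] (S\PP)/NP   <
      [1,2] "park" : S
      [2,3] "the" : ((S\PP)/NP)\S
    [3,6] NP   >
      [3,4] "today" : NP/(NP/N)
      [4,6] NP/N   >B
        [4,5] "near" : NP/S
        [5,6] "on" : S/N

[0,1] PP  lex  "liked"
[1,2] S  lex  "park"
[2,3] ((S\PP)/NP)\S  lex  "the"
[1,3] (S\PP)/NP  <  k=2
[3,4] NP/(NP/N)  lex  "today"
[4,5] NP/S  lex  "near"
[5,6] S/N  lex  "on"
[4,6] NP/N  >B  k=5
[3,6] NP  >  k=4
[1,6] S\PP  >  k=3
[0,6] S  <  k=1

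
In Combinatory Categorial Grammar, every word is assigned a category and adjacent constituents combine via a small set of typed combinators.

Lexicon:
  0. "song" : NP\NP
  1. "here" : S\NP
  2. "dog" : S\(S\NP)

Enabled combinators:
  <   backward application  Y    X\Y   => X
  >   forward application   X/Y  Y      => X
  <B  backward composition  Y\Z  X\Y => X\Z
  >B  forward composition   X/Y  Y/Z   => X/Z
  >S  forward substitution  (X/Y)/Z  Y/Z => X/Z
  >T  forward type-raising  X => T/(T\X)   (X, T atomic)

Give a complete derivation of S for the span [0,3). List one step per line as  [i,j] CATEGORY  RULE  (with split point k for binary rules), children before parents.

[0,3] S   <
  [0,2] S\NP   <B
    [0,1] "song" : NP\NP
    [1,2] "here" : S\NP
  [2,3] "dog" : S\(S\NP)

[0,1] NP\NP  lex  "song"
[1,2] S\NP  lex  "here"
[0,2] S\NP  <B  k=1
[2,3] S\(S\NP)  lex  "dog"
[0,3] S  <  k=2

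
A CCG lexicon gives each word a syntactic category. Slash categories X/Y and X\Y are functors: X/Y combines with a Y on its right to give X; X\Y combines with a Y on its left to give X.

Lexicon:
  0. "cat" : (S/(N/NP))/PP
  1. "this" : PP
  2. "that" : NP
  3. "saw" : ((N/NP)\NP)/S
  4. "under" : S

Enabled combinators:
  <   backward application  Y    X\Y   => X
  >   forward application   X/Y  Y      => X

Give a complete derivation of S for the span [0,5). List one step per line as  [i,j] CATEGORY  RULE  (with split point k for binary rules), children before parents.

[0,5] S   >
  [0,2] S/(N/NP)   >
    [0,1] "cat" : (S/(N/NP))/PP
    [1,2] "this" : PP
  [2,5] N/NP   <
    [2,3] "that" : NP
    [3,5] (N/NP)\NP   >
      [3,4] "saw" : ((N/NP)\NP)/S
      [4,5] "under" : S

[0,1] (S/(N/NP))/PP  lex  "cat"
[1,2] PP  lex  "this"
[0,2] S/(N/NP)  >  k=1
[2,3] NP  lex  "that"
[3,4] ((N/NP)\NP)/S  lex  "saw"
[4,5] S  lex  "under"
[3,5] (N/NP)\NP  >  k=4
[2,5] N/NP  <  k=3
[0,5] S  >  k=2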